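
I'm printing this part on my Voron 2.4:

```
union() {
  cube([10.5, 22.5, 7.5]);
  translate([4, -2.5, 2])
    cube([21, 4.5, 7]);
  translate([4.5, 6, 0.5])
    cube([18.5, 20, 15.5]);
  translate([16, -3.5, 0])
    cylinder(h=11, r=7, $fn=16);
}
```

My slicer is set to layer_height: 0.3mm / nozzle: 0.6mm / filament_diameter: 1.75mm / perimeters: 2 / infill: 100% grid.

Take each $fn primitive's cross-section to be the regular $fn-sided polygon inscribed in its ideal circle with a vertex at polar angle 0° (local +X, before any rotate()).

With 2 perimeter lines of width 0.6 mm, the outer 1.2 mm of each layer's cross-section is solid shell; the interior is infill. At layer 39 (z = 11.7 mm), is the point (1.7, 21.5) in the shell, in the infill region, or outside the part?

outside

At z = 11.7 mm: the cube is not intersected at this z (z outside [0, 7.5]); the cube at (4, -2.5) is absent (z outside [2, 9]); the cube at (4.5, 6) is present — its section is the full 18.5×20 rectangle; the cylinder at (16, -3.5) is absent (z outside [0, 11]); Taking the union: only the 18.5×20 cube at (4.5, 6) is present, so the union is just that shape — 1 connected region. Overall, the cross-section is a single solid region. The nearest boundary edge runs (4.50, 26.00)→(4.50, 6.00); distance from the point to it = 2.80 mm. The point is not inside any of the regions above, so it lies outside the cross-section (2.80 mm from the nearest boundary).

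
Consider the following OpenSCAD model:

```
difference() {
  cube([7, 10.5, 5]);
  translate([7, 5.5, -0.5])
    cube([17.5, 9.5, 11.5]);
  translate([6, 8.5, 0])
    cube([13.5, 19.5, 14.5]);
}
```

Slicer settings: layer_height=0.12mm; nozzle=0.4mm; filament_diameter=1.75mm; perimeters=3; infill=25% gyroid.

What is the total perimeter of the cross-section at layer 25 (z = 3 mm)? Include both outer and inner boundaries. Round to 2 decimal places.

At z = 3 mm: the 7×10.5 cube contributes its full rectangle (perimeter 35.00 mm); the cube at (7, 5.5) is present — its section is the full 17.5×9.5 rectangle (perimeter 54.00 mm); the cube at (6, 8.5) is present — its section is the full 13.5×19.5 rectangle (perimeter 66.00 mm); Taking the first minus the rest: starting from the 7×10.5 cube, the 17.5×9.5 cube at (7, 5.5) misses the remaining region (no effect); the 13.5×19.5 cube at (6, 8.5) partially overlaps it — only the 2.00 mm² overlap (of its 263.25 mm²) is removed, clipping the outline — boundary = 35.00 mm. Overall, the cross-section is a single solid region. Total boundary length (outer) = 35.00 mm.

35.00 mm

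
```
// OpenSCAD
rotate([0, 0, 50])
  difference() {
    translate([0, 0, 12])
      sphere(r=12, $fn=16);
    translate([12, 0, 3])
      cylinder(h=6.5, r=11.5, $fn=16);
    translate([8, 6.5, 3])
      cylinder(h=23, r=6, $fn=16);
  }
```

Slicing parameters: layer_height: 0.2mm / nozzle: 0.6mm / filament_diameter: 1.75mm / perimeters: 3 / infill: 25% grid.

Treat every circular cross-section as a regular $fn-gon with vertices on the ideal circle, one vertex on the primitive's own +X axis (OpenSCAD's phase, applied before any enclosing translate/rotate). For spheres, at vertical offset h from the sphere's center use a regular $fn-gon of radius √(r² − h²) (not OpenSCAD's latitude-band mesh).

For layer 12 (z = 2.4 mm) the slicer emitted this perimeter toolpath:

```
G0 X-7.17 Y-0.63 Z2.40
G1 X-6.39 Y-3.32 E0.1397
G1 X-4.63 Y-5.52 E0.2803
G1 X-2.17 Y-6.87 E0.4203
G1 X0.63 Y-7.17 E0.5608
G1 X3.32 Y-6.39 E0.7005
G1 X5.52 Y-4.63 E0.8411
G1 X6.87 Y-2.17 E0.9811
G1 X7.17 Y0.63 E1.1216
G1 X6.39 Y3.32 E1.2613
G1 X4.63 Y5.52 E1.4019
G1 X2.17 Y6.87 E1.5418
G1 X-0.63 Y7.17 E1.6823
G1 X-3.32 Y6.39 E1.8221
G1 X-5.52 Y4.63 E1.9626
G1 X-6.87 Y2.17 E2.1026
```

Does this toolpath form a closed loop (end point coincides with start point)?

no

Start point (G0): (-7.17, -0.63). End point (last G1): the path does not return to the start — open.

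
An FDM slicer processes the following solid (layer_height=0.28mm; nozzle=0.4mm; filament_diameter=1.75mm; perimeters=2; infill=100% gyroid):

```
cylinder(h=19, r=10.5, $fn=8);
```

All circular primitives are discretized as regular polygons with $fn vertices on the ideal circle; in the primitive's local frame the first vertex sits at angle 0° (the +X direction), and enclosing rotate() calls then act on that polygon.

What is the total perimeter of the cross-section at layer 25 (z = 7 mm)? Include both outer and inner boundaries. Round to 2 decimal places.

64.29 mm

At z = 7 mm: the r=10.5 cylinder contributes a regular 8-gon of circumradius 10.5 (perimeter = 2·8·10.500·sin(180°/8) = 64.29 mm). Overall, the cross-section is a single solid region. Total boundary length (outer) = 64.29 mm.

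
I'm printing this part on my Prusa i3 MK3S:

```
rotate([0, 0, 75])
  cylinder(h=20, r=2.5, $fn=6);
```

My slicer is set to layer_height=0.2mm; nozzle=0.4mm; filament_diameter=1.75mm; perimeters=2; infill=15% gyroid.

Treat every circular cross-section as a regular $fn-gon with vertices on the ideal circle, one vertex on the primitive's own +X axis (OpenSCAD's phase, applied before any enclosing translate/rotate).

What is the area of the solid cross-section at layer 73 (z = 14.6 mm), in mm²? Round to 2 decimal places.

16.24 mm²

At z = 14.6 mm: the cylinder: section is a regular 6-gon, circumradius r=2.5 (area = (6/2)·2.500²·sin(360°/6) = 16.24 mm²); (rotated 75° about Z; rotation is an isometry so areas/perimeters/island counts are preserved). Overall, the cross-section is a single solid region. Net area = 16.24 mm².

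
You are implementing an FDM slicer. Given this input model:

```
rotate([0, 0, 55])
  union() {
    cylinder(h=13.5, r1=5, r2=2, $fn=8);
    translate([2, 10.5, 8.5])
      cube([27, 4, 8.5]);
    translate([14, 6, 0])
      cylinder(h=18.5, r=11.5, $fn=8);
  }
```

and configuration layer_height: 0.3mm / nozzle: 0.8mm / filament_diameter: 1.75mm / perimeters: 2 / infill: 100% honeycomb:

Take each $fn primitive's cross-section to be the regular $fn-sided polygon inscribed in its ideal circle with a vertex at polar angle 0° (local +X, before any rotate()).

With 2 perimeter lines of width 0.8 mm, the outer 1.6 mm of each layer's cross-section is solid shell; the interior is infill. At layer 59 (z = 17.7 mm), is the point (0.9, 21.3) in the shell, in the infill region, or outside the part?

infill

At z = 17.7 mm: the cone does not reach this height (z outside [0, 13.5]); the cube at (2, 10.5) is not intersected at this z (z outside [8.5, 17]); the cylinder at (14, 6): section is a regular 8-gon, circumradius r=11.5; Taking the union: only the r=11.5 cylinder at (14, 6) is present, so the union is just that shape — 1 connected region; (whole slice rotated 55° about Z — lengths, areas and connectivity unchanged). Overall, the cross-section is a single solid region. Undo the 55° rotation: the query point maps to (17.964, 11.480) in the un-rotated model frame. The nearest boundary edge runs (22.13, 14.13)→(14.00, 17.50); distance from the point to it = 4.04 mm. The point is inside the cross-section and 4.04 mm from the nearest boundary — more than the 1.6 mm shell width (2 × 0.8), so it's in the infill interior.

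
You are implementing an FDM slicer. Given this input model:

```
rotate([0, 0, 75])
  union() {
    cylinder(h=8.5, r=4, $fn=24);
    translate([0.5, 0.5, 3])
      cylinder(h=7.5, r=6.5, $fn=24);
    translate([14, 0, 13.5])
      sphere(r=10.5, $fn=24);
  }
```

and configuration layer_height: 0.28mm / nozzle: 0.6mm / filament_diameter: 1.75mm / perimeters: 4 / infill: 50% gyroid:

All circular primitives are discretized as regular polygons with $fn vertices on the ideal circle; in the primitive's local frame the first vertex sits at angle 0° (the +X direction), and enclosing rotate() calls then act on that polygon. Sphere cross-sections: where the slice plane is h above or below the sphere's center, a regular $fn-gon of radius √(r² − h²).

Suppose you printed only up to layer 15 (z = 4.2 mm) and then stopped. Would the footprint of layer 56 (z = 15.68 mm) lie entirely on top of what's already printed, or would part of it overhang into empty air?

part overhangs

Compare the two slices. At z = 4.2: the r=4 cylinder gives a regular 24-gon of circumradius 4 (constant along its height) (area = (24/2)·4.000²·sin(360°/24) = 49.69 mm²); the cylinder at (0.5, 0.5): section is a regular 24-gon, circumradius r=6.5 (area = (24/2)·6.500²·sin(360°/24) = 131.22 mm²); the r=10.5 sphere at (14, 0) slices to a regular 24-gon of circumradius 4.874 (√(r²−h²) with h=9.3 from center) (area = (24/2)·4.874²·sin(360°/24) = 73.79 mm²); Combining (union): the regions partially overlap — summed areas 254.71 mm² minus the doubly-counted overlap 49.69 mm² gives 205.02 mm² — area = 205.02 mm²; (whole slice rotated 75° about Z — lengths, areas and connectivity unchanged). At z = 15.68: the cylinder is not intersected at this z (z outside [0, 8.5]); the cylinder at (0.5, 0.5) does not reach this height (z outside [3, 10.5]); the r=10.5 sphere at (14, 0) slices to a regular 24-gon of circumradius 10.271 (√(r²−h²) with h=2.18 from center) (area = (24/2)·10.271²·sin(360°/24) = 327.66 mm²); Merging all regions: only the r=10.5 sphere at (14, 0) is present, so the union is just that shape — area = 327.66 mm²; (whole slice rotated 75° about Z — lengths, areas and connectivity unchanged). Checking containment: at z = 15.68 the cross-section extends beyond the z = 4.2 cross-section by about 233.51 mm².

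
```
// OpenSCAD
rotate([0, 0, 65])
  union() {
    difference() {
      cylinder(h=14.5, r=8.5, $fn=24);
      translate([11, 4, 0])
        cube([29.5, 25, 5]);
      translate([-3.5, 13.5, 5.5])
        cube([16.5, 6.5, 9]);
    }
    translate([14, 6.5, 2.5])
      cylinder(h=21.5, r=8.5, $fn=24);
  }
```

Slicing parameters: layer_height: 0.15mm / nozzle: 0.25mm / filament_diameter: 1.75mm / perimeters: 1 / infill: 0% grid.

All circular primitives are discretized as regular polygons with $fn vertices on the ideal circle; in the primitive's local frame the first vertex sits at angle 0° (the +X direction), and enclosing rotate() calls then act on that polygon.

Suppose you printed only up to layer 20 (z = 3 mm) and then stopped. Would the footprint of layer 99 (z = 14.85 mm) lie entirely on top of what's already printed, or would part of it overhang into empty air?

Compare the two slices. At z = 3: the r=8.5 cylinder gives a regular 24-gon of circumradius 8.5 (constant along its height) (area = (24/2)·8.500²·sin(360°/24) = 224.40 mm²); the cube at (11, 4) (footprint 29.5×25) is included at this height (area 737.50 mm²); the cube at (-3.5, 13.5) does not reach this height (z outside [5.5, 14.5]); Subtracting the remaining from the first: starting from the r=8.5 cylinder (224.40 mm²), the 29.5×25 cube at (11, 4) misses the remaining region (no effect) — area = 224.40 mm²; the r=8.5 cylinder at (14, 6.5) gives a regular 24-gon of circumradius 8.5 (constant along its height) (area = (24/2)·8.500²·sin(360°/24) = 224.40 mm²); Taking the union: the regions partially overlap — summed areas 448.79 mm² minus the doubly-counted overlap 6.81 mm² gives 441.98 mm² — area = 441.98 mm²; (rotated 65° about Z; rotation is an isometry so areas/perimeters/island counts are preserved). At z = 14.85: the cylinder does not reach this height (z outside [0, 14.5]); the cube at (11, 4) is not intersected at this z (z outside [0, 5]); the cube at (-3.5, 13.5) is not intersected at this z (z outside [5.5, 14.5]); After the difference (first − rest): the first operand is absent here, so nothing remains; the cylinder at (14, 6.5): section is a regular 24-gon, circumradius r=8.5 (area = (24/2)·8.500²·sin(360°/24) = 224.40 mm²); Taking the union: only the r=8.5 cylinder at (14, 6.5) is present, so the union is just that shape — area = 224.40 mm²; (whole slice rotated 65° about Z — lengths, areas and connectivity unchanged). Checking containment: the cross-section at z = 14.85 is a subset of the cross-section at z = 3.

entirely on top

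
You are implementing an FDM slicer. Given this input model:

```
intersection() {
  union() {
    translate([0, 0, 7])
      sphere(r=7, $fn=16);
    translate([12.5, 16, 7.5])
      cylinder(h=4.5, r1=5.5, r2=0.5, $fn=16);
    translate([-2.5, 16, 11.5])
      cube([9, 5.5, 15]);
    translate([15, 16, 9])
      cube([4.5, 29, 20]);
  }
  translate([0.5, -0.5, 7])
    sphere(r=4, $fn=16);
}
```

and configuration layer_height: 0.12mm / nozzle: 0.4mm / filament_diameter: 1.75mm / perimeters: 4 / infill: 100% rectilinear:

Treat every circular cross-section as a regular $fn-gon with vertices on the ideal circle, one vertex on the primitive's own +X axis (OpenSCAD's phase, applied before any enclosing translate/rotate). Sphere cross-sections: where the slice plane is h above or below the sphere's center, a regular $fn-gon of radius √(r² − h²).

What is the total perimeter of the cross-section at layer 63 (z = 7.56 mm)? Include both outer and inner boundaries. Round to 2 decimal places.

24.73 mm

At z = 7.56 mm: the r=7 sphere contributes a regular 16-gon of circumradius √(7²−0.56²) = 6.978 (perimeter = 2·16·6.978·sin(180°/16) = 43.56 mm); the cone at (12.5, 16) contributes a regular 16-gon of circumradius 5.433 (interpolated between r1=5.5 and r2=0.5 at t=0.013) (perimeter = 2·16·5.433·sin(180°/16) = 33.92 mm); the cube at (-2.5, 16) is absent (z outside [11.5, 26.5]); the cube at (15, 16) is absent (z outside [9, 29]); Taking the union: the 2 present regions are separate (no shared area or edge), so areas and boundary lengths simply add and each stays a separate island — boundary = 77.48 mm; the r=4 sphere at (0.5, -0.5) contributes a regular 16-gon of circumradius √(4²−0.56²) = 3.961 (perimeter = 2·16·3.961·sin(180°/16) = 24.73 mm); Taking the intersection: the r=4 sphere at (0.5, -0.5) lies inside that combined region, so the common part is the r=4 sphere at (0.5, -0.5) itself — boundary = 24.73 mm. Overall, the cross-section is a single solid region. Total boundary length (outer) = 24.73 mm.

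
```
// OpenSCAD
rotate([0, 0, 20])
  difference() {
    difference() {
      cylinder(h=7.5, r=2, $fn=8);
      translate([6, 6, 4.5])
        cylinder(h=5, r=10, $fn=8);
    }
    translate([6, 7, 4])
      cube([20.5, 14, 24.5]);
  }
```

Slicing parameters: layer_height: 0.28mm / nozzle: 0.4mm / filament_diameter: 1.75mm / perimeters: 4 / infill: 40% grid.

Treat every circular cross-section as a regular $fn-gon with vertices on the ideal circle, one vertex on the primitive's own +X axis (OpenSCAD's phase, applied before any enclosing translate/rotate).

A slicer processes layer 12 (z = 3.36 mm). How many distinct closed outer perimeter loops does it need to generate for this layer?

1

At z = 3.36 mm: the cylinder: section is a regular 8-gon, circumradius r=2; the cylinder at (6, 6) does not reach this height (z outside [4.5, 9.5]); After the difference (first − rest): none of the subtracted shapes is present at this height, so the r=2 cylinder is unchanged — 1 connected region; the cube at (6, 7) is absent (z outside [4, 28.5]); Subtracting the remaining from the first: none of the subtracted shapes is present at this height, so that combined region is unchanged — 1 connected region; (whole slice rotated 20° about Z — lengths, areas and connectivity unchanged). The result has 1 disconnected region.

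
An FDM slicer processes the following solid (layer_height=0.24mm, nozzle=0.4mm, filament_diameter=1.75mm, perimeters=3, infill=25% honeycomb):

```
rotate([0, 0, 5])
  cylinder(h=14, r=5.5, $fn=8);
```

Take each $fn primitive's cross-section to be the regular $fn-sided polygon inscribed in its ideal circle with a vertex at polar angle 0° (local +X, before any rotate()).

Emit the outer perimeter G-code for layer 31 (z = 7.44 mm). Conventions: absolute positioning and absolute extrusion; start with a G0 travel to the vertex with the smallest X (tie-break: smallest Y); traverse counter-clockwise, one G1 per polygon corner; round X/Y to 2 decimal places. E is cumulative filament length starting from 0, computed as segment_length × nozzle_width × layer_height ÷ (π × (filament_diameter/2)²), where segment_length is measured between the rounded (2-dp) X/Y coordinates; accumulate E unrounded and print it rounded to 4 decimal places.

G0 X-5.48 Y-0.48 Z7.44
G1 X-3.54 Y-4.21 E0.1678
G1 X0.48 Y-5.48 E0.3361
G1 X4.21 Y-3.54 E0.5039
G1 X5.48 Y0.48 E0.6721
G1 X3.54 Y4.21 E0.8399
G1 X-0.48 Y5.48 E1.0082
G1 X-4.21 Y3.54 E1.1760
G1 X-5.48 Y-0.48 E1.3443

At z = 7.44 mm: the r=5.5 cylinder contributes a regular 8-gon of circumradius 5.5; (whole slice rotated 5° about Z — lengths, areas and connectivity unchanged). The outline is a single polygon with 8 vertices. Extrusion per mm of travel: 0.4 × 0.24 / (π × 0.875²) = 0.039912. Accumulating E over each segment gives final E = 1.3443.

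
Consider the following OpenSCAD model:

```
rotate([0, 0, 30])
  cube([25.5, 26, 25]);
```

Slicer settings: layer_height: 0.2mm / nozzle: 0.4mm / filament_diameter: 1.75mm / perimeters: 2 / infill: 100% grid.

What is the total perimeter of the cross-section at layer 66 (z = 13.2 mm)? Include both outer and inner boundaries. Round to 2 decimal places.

103.00 mm

At z = 13.2 mm: the cube (footprint 25.5×26) is included at this height (perimeter 103.00 mm); (whole slice rotated 30° about Z — lengths, areas and connectivity unchanged). Overall, the cross-section is a single solid region. Total boundary length (outer) = 103.00 mm.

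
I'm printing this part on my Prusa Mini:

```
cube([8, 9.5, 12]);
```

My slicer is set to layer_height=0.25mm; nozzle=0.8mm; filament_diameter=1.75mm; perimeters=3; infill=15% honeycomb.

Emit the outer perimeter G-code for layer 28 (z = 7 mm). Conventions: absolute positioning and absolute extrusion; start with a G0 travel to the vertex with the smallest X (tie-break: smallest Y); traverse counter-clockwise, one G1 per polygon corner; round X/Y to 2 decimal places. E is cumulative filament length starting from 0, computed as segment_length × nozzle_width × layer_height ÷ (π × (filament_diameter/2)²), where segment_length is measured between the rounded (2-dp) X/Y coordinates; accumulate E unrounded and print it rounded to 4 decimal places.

G0 X0.00 Y0.00 Z7.00
G1 X8.00 Y0.00 E0.6652
G1 X8.00 Y9.50 E1.4551
G1 X0.00 Y9.50 E2.1203
G1 X0.00 Y0.00 E2.9103

At z = 7 mm: the cube (footprint 8×9.5) is included at this height. The outline is a single polygon with 4 vertices. Extrusion per mm of travel: 0.8 × 0.25 / (π × 0.875²) = 0.083150. Accumulating E over each segment gives final E = 2.9103.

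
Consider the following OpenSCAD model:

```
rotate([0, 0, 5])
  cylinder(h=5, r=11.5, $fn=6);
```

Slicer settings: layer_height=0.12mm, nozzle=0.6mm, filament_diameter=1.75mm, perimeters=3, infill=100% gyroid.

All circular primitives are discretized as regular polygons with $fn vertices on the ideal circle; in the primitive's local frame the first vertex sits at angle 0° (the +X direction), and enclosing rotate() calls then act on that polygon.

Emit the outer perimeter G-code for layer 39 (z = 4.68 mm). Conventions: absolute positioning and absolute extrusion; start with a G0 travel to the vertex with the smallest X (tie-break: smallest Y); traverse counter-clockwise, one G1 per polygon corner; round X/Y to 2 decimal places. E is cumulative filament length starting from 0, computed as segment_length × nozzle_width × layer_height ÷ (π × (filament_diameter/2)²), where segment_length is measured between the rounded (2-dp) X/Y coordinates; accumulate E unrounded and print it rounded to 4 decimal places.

At z = 4.68 mm: the r=11.5 cylinder contributes a regular 6-gon of circumradius 11.5; (whole slice rotated 5° about Z — lengths, areas and connectivity unchanged). The outline is a single polygon with 6 vertices. Extrusion per mm of travel: 0.6 × 0.12 / (π × 0.875²) = 0.029934. Accumulating E over each segment gives final E = 2.0656.

G0 X-11.46 Y-1.00 Z4.68
G1 X-4.86 Y-10.42 E0.3443
G1 X6.60 Y-9.42 E0.6887
G1 X11.46 Y1.00 E1.0328
G1 X4.86 Y10.42 E1.3771
G1 X-6.60 Y9.42 E1.7215
G1 X-11.46 Y-1.00 E2.0656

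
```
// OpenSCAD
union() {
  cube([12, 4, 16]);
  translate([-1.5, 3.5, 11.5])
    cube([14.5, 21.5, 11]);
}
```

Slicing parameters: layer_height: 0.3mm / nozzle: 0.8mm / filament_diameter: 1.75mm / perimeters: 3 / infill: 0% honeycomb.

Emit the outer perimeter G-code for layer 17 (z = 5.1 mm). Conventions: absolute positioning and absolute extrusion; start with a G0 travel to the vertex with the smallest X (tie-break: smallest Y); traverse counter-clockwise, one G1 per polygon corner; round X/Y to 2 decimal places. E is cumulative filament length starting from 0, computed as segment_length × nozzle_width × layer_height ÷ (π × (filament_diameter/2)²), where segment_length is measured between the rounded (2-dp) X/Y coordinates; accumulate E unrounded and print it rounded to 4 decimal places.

At z = 5.1 mm: the cube (footprint 12×4) is included at this height; the cube at (-1.5, 3.5) is absent (z outside [11.5, 22.5]); Combining (union): only the 12×4 cube is present, so the union is just that shape — 1 connected region. The outline is a single polygon with 4 vertices. Extrusion per mm of travel: 0.8 × 0.3 / (π × 0.875²) = 0.099780. Accumulating E over each segment gives final E = 3.1930.

G0 X0.00 Y0.00 Z5.10
G1 X12.00 Y0.00 E1.1974
G1 X12.00 Y4.00 E1.5965
G1 X0.00 Y4.00 E2.7939
G1 X0.00 Y0.00 E3.1930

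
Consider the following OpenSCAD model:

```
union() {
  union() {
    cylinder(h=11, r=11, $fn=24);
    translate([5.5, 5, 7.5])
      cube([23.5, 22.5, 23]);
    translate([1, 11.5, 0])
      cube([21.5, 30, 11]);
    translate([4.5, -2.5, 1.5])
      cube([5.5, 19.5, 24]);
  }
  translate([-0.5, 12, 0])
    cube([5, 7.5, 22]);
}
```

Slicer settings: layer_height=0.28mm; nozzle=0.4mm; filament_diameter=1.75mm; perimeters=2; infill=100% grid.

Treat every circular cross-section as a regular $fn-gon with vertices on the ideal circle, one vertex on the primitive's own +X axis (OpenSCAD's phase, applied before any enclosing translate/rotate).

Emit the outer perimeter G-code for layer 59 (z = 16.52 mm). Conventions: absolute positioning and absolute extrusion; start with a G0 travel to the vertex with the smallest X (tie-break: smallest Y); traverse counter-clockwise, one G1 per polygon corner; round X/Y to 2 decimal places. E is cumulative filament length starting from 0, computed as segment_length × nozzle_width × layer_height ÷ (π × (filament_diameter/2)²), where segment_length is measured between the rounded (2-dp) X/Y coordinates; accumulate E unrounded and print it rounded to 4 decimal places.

G0 X-0.50 Y12.00 Z16.52
G1 X4.50 Y12.00 E0.2328
G1 X4.50 Y-2.50 E0.9080
G1 X10.00 Y-2.50 E1.1641
G1 X10.00 Y5.00 E1.5133
G1 X29.00 Y5.00 E2.3981
G1 X29.00 Y27.50 E3.4457
G1 X5.50 Y27.50 E4.5400
G1 X5.50 Y17.00 E5.0289
G1 X4.50 Y17.00 E5.0755
G1 X4.50 Y19.50 E5.1919
G1 X-0.50 Y19.50 E5.4247
G1 X-0.50 Y12.00 E5.7740

At z = 16.52 mm: the cylinder is absent (z outside [0, 11]); the 23.5×22.5 cube at (5.5, 5) contributes its full rectangle; the cube at (1, 11.5) is not intersected at this z (z outside [0, 11]); the cube at (4.5, -2.5) is present — its section is the full 5.5×19.5 rectangle; Taking the union: the regions partially overlap (shared area 54.00 mm²), so overlapping operands fuse into one piece — 1 connected region; the 5×7.5 cube at (-0.5, 12) contributes its full rectangle; Combining (union): the 2 present regions share edge segments without overlapping in area, so areas simply add but the touching pieces fuse into one outline (the shared edge portions become interior and drop out of the boundary) — 1 connected region. The outline is a single polygon with 12 vertices. Extrusion per mm of travel: 0.4 × 0.28 / (π × 0.875²) = 0.046564. Accumulating E over each segment gives final E = 5.7740.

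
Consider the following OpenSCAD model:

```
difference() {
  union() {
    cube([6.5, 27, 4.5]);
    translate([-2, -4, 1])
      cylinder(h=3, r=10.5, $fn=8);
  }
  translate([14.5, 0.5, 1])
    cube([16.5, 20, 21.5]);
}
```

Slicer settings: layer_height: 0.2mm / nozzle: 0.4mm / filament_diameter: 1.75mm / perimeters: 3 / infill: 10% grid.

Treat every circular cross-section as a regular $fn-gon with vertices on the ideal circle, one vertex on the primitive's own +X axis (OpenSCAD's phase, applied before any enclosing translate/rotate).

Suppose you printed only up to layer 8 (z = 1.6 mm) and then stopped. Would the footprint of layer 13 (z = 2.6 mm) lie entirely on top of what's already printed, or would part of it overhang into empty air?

Compare the two slices. At z = 1.6: the cube (footprint 6.5×27) is included at this height (area 175.50 mm²); the cylinder at (-2, -4): section is a regular 8-gon, circumradius r=10.5 (area = (8/2)·10.500²·sin(360°/8) = 311.83 mm²); Combining (union): the regions partially overlap — summed areas 487.33 mm² minus the doubly-counted overlap 26.96 mm² gives 460.38 mm² — area = 460.38 mm²; the cube at (14.5, 0.5) (footprint 16.5×20) is included at this height (area 330.00 mm²); Taking the first minus the rest: starting from the result so far (460.38 mm²), the 16.5×20 cube at (14.5, 0.5) misses the remaining region (no effect) — area = 460.38 mm². At z = 2.6: the cube (footprint 6.5×27) is included at this height (area 175.50 mm²); the r=10.5 cylinder at (-2, -4) gives a regular 8-gon of circumradius 10.5 (constant along its height) (area = (8/2)·10.500²·sin(360°/8) = 311.83 mm²); Combining (union): the regions partially overlap — summed areas 487.33 mm² minus the doubly-counted overlap 26.96 mm² gives 460.38 mm² — area = 460.38 mm²; the cube at (14.5, 0.5) (footprint 16.5×20) is included at this height (area 330.00 mm²); After the difference (first − rest): starting from that combined region (460.38 mm²), the 16.5×20 cube at (14.5, 0.5) misses the remaining region (no effect) — area = 460.38 mm². Checking containment: the cross-section at z = 2.6 is a subset of the cross-section at z = 1.6.

entirely on top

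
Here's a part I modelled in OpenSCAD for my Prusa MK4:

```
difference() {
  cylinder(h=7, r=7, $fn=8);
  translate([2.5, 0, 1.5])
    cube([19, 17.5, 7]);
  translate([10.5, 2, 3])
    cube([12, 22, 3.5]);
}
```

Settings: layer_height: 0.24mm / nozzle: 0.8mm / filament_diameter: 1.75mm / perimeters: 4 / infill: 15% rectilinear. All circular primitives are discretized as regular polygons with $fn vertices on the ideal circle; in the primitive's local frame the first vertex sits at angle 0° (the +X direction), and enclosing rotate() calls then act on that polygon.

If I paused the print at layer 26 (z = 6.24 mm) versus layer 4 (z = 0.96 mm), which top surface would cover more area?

layer 4 (z = 0.96 mm)

Layer 26 (z = 6.24): the r=7 cylinder contributes a regular 8-gon of circumradius 7 (area = (8/2)·7.000²·sin(360°/8) = 138.59 mm²); the 19×17.5 cube at (2.5, 0) contributes its full rectangle (area 332.50 mm²); the cube at (10.5, 2) is present — its section is the full 12×22 rectangle (area 264.00 mm²); After the difference (first − rest): starting from the r=7 cylinder (138.59 mm²), the 19×17.5 cube at (2.5, 0) partially overlaps it — only the 18.44 mm² overlap (of its 332.50 mm²) is removed, clipping the outline; the 12×22 cube at (10.5, 2) misses the remaining region (no effect) — area = 120.15 mm². So its area = 120.15 mm². Layer 4 (z = 0.96): the r=7 cylinder contributes a regular 8-gon of circumradius 7 (area = (8/2)·7.000²·sin(360°/8) = 138.59 mm²); the cube at (2.5, 0) does not reach this height (z outside [1.5, 8.5]); the cube at (10.5, 2) is not intersected at this z (z outside [3, 6.5]); After the difference (first − rest): none of the subtracted shapes is present at this height, so the r=7 cylinder is unchanged — area = 138.59 mm². So its area = 138.59 mm². Layer 4 is larger (138.59 vs 120.15 mm²).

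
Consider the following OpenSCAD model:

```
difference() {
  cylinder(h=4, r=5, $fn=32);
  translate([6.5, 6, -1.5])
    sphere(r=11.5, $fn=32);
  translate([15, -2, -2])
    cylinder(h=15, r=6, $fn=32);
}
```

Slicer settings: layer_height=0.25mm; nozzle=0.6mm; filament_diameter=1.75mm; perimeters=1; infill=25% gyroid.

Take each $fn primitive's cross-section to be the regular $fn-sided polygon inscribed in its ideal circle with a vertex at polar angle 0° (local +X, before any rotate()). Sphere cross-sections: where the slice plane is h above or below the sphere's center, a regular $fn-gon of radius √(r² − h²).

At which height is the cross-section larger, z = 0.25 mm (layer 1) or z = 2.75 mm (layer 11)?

layer 11 (z = 2.75 mm)

Layer 1 (z = 0.25): the cylinder: section is a regular 32-gon, circumradius r=5 (area = (32/2)·5.000²·sin(360°/32) = 78.04 mm²); the r=11.5 sphere at (6.5, 6) slices to a regular 32-gon of circumradius 11.366 (√(r²−h²) with h=1.75 from center) (area = (32/2)·11.366²·sin(360°/32) = 403.25 mm²); the cylinder at (15, -2): section is a regular 32-gon, circumradius r=6 (area = (32/2)·6.000²·sin(360°/32) = 112.37 mm²); Subtracting the remaining from the first: starting from the r=5 cylinder (78.04 mm²), the r=11.5 sphere at (6.5, 6) partially overlaps it — only the 59.85 mm² overlap (of its 403.25 mm²) is removed, clipping the outline; the r=6 cylinder at (15, -2) misses the remaining region (no effect) — area = 18.19 mm². So its area = 18.19 mm². Layer 11 (z = 2.75): the r=5 cylinder contributes a regular 32-gon of circumradius 5 (area = (32/2)·5.000²·sin(360°/32) = 78.04 mm²); the r=11.5 sphere at (6.5, 6) slices to a regular 32-gon of circumradius 10.686 (√(r²−h²) with h=4.25 from center) (area = (32/2)·10.686²·sin(360°/32) = 356.43 mm²); the r=6 cylinder at (15, -2) gives a regular 32-gon of circumradius 6 (constant along its height) (area = (32/2)·6.000²·sin(360°/32) = 112.37 mm²); After the difference (first − rest): starting from the r=5 cylinder (78.04 mm²), the r=11.5 sphere at (6.5, 6) partially overlaps it — only the 52.99 mm² overlap (of its 356.43 mm²) is removed, clipping the outline; the r=6 cylinder at (15, -2) misses the remaining region (no effect) — area = 25.04 mm². So its area = 25.04 mm². Layer 11 is larger (25.04 vs 18.19 mm²).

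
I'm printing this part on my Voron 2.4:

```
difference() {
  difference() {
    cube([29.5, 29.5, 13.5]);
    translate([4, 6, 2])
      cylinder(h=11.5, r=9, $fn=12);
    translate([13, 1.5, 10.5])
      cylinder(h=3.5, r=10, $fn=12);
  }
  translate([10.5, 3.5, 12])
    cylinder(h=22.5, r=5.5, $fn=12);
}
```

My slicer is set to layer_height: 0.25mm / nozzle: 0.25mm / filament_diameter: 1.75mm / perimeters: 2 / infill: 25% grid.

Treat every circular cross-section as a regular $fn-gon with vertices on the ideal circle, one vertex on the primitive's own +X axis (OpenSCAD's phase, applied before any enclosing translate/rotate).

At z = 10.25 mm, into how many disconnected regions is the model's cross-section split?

1

At z = 10.25 mm: the 29.5×29.5 cube contributes its full rectangle; the r=9 cylinder at (4, 6) contributes a regular 12-gon of circumradius 9; the cylinder at (13, 1.5) is absent (z outside [10.5, 14]); Taking the first minus the rest: starting from the 29.5×29.5 cube, the r=9 cylinder at (4, 6) partially overlaps it — only the 166.96 mm² overlap (of its 243.00 mm²) is removed, clipping the outline — 1 connected region; the cylinder at (10.5, 3.5) does not reach this height (z outside [12, 34.5]); Taking the first minus the rest: none of the subtracted shapes is present at this height, so the result so far is unchanged — 1 connected region. The result has 1 disconnected region.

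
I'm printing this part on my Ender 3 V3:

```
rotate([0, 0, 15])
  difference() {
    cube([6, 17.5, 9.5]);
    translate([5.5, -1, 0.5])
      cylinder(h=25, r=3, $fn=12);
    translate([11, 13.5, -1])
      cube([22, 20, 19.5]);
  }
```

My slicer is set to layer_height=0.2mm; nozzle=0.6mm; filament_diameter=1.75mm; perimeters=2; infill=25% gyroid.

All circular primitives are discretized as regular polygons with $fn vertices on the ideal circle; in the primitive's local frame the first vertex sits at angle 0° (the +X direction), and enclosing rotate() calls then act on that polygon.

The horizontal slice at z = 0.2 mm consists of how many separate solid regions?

1

At z = 0.2 mm: the cube is present — its section is the full 6×17.5 rectangle; the cylinder at (5.5, -1) does not reach this height (z outside [0.5, 25.5]); the cube at (11, 13.5) (footprint 22×20) is included at this height; After the difference (first − rest): starting from the 6×17.5 cube, the 22×20 cube at (11, 13.5) misses the remaining region (no effect) — 1 connected region; (rotated 15° about Z; rotation is an isometry so areas/perimeters/island counts are preserved). The result has 1 disconnected region.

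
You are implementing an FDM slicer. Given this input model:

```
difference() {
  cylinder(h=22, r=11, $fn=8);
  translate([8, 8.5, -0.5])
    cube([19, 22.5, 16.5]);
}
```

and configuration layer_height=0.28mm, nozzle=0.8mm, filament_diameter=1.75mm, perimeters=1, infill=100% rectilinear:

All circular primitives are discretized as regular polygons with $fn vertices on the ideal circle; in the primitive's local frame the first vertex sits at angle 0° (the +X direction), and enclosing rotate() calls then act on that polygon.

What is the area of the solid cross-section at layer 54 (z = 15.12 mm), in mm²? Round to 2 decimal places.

At z = 15.12 mm: the r=11 cylinder contributes a regular 8-gon of circumradius 11 (area = (8/2)·11.000²·sin(360°/8) = 342.24 mm²); the 19×22.5 cube at (8, 8.5) contributes its full rectangle (area 427.50 mm²); After the difference (first − rest): starting from the r=11 cylinder (342.24 mm²), the 19×22.5 cube at (8, 8.5) misses the remaining region (no effect) — area = 342.24 mm². Overall, the cross-section is a single solid region. Net area = 342.24 mm².

342.24 mm²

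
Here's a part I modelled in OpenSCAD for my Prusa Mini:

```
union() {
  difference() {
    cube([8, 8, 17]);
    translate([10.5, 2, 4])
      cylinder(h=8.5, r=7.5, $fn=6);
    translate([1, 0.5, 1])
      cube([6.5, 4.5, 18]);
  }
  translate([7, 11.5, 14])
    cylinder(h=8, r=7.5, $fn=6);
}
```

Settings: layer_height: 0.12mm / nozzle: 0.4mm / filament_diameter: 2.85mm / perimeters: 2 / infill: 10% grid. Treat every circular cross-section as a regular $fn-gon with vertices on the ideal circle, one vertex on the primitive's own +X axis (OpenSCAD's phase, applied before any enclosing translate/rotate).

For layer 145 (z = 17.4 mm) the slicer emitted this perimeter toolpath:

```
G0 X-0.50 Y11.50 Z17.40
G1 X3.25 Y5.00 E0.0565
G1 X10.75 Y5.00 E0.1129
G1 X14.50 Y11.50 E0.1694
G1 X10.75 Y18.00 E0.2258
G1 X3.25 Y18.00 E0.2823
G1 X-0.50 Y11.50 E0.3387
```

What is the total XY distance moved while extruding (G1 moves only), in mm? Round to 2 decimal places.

Sum the Euclidean lengths of each G1 segment: total = 45.02 mm.

45.02 mm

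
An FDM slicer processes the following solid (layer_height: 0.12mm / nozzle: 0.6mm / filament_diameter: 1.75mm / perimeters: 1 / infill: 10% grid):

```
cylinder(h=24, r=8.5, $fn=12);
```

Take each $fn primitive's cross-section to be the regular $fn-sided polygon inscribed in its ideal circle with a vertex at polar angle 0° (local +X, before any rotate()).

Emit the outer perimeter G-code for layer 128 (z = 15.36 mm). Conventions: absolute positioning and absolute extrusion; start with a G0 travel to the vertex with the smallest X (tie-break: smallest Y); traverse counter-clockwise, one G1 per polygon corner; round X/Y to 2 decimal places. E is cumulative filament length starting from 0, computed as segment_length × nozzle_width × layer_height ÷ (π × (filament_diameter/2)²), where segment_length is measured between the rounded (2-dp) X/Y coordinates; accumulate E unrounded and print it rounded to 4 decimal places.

At z = 15.36 mm: the cylinder: section is a regular 12-gon, circumradius r=8.5. The outline is a single polygon with 12 vertices. Extrusion per mm of travel: 0.6 × 0.12 / (π × 0.875²) = 0.029934. Accumulating E over each segment gives final E = 1.5804.

G0 X-8.50 Y0.00 Z15.36
G1 X-7.36 Y-4.25 E0.1317
G1 X-4.25 Y-7.36 E0.2634
G1 X0.00 Y-8.50 E0.3951
G1 X4.25 Y-7.36 E0.5268
G1 X7.36 Y-4.25 E0.6585
G1 X8.50 Y0.00 E0.7902
G1 X7.36 Y4.25 E0.9219
G1 X4.25 Y7.36 E1.0536
G1 X0.00 Y8.50 E1.1853
G1 X-4.25 Y7.36 E1.3170
G1 X-7.36 Y4.25 E1.4486
G1 X-8.50 Y0.00 E1.5804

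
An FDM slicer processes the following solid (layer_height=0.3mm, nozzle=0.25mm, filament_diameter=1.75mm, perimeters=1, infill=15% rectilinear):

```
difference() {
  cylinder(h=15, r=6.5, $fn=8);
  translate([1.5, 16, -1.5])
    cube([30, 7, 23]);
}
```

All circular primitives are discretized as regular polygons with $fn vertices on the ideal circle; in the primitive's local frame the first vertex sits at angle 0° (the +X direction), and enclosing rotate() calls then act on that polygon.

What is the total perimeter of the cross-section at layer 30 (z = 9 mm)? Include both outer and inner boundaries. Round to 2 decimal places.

At z = 9 mm: the r=6.5 cylinder gives a regular 8-gon of circumradius 6.5 (constant along its height) (perimeter = 2·8·6.500·sin(180°/8) = 39.80 mm); the cube at (1.5, 16) is present — its section is the full 30×7 rectangle (perimeter 74.00 mm); After the difference (first − rest): starting from the r=6.5 cylinder, the 30×7 cube at (1.5, 16) misses the remaining region (no effect) — boundary = 39.80 mm. Overall, the cross-section is a single solid region. Total boundary length (outer) = 39.80 mm.

39.80 mm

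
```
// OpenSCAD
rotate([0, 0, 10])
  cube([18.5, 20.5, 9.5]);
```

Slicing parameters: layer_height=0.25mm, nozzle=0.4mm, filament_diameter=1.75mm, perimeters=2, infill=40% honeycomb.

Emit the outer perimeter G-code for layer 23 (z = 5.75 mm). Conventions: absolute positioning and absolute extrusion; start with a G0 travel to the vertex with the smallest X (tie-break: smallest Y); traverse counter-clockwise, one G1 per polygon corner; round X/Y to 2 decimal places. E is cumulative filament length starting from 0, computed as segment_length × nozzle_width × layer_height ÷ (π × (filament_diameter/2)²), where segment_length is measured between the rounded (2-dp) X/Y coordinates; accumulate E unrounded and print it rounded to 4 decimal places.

G0 X-3.56 Y20.19 Z5.75
G1 X0.00 Y0.00 E0.8524
G1 X18.22 Y3.21 E1.6215
G1 X14.66 Y23.40 E2.4739
G1 X-3.56 Y20.19 E3.2430

At z = 5.75 mm: the cube (footprint 18.5×20.5) is included at this height; (whole slice rotated 10° about Z — lengths, areas and connectivity unchanged). The outline is a single polygon with 4 vertices. Extrusion per mm of travel: 0.4 × 0.25 / (π × 0.875²) = 0.041575. Accumulating E over each segment gives final E = 3.2430.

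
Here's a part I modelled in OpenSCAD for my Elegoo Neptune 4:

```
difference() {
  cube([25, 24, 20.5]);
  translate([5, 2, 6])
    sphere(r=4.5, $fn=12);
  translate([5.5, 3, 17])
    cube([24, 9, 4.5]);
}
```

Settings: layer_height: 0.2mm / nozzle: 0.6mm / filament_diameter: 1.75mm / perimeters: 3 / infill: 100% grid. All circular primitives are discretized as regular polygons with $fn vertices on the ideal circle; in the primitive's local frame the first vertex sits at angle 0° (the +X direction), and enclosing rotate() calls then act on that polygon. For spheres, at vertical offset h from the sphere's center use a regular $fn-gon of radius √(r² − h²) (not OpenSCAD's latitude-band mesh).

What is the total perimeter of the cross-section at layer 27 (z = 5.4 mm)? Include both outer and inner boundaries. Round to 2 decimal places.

At z = 5.4 mm: the cube (footprint 25×24) is included at this height (perimeter 98.00 mm); the sphere at (5, 2): section is a regular 12-gon, circumradius = √(r²−h²) = √(4.5²−0.6²) = 4.460 (perimeter = 2·12·4.460·sin(180°/12) = 27.70 mm); the cube at (5.5, 3) is absent (z outside [17, 21.5]); Subtracting the remaining from the first: starting from the 25×24 cube, the r=4.5 sphere at (5, 2) partially overlaps it — only the 46.60 mm² overlap (of its 59.67 mm²) is removed, clipping the outline — boundary = 108.14 mm. Overall, the cross-section is a single solid region. Total boundary length (outer) = 108.14 mm.

108.14 mm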